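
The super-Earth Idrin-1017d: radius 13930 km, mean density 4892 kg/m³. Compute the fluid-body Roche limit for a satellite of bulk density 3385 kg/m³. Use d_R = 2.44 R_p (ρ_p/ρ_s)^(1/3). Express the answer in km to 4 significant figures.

38430 km

d_R = 2.44 × 13930 km × (4892/3385)^(1/3)
    = 38430 km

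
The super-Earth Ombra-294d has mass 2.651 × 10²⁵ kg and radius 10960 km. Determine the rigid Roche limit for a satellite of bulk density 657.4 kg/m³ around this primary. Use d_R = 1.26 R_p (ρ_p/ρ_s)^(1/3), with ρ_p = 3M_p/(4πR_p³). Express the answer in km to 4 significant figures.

26800 km

ρ_p = 3M_p/(4πR_p³) = 3 × (2.651 × 10²⁵) / (4π × (1.096 × 10⁷ m)³) = 4807 kg/m³
d_R = 1.26 × 10960 km × (4807/657.4)^(1/3)
    = 26800 km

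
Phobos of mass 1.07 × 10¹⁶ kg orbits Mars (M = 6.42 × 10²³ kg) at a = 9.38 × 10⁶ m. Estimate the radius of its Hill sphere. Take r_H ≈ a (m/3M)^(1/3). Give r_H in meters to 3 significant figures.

r_H ≈ a (m/3M)^(1/3)
    = (9.38 × 10⁶) × (1.07 × 10¹⁶ / (3 × 6.42 × 10²³))^(1/3)
    = 1.66 × 10⁴ m

1.66 × 10⁴ m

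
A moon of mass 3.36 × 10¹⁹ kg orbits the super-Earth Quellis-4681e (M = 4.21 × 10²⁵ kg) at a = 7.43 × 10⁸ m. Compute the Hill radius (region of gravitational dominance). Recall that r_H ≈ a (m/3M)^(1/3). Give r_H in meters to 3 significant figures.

r_H ≈ a (m/3M)^(1/3)
    = (7.43 × 10⁸) × (3.36 × 10¹⁹ / (3 × 4.21 × 10²⁵))^(1/3)
    = 4.78 × 10⁶ m

4.78 × 10⁶ m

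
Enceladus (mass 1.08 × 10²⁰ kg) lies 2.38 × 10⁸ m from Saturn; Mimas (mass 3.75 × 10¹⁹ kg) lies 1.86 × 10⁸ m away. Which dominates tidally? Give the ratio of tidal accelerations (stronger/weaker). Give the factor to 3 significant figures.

Enceladus, by a factor of ≈ 1.37

Tidal acceleration ∝ M/d³, so compare M/d³ for each.
Enceladus: (1.08 × 10²⁰) / (2.38 × 10⁸)³ = 8.011 × 10⁻⁶
Mimas: (3.75 × 10¹⁹) / (1.86 × 10⁸)³ = 5.828 × 10⁻⁶
Ratio (larger/smaller) = 1.37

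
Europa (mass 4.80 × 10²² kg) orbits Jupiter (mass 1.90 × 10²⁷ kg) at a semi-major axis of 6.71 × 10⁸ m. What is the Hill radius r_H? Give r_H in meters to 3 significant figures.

1.37 × 10⁷ m

r_H ≈ a (m/3M)^(1/3)
    = (6.71 × 10⁸) × (4.80 × 10²² / (3 × 1.90 × 10²⁷))^(1/3)
    = 1.37 × 10⁷ m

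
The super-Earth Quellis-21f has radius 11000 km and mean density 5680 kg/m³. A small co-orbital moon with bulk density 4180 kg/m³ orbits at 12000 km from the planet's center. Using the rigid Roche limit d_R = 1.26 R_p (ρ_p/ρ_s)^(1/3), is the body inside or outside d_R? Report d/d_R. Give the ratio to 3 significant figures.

inside; d/d_R ≈ 0.782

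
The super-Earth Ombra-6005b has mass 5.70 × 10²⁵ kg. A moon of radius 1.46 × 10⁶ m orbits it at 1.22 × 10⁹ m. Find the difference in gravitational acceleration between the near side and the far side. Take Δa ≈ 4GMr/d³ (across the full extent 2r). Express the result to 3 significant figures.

1.22 × 10⁻⁵ m/s²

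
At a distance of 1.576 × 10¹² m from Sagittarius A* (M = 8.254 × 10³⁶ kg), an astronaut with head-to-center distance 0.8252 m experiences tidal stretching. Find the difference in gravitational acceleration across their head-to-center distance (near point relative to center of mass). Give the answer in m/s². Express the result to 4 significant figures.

Δa = 2GMr/d³
   = 2 × (6.674 × 10⁻¹¹) × (8.254 × 10³⁶) × (0.8252) / (1.576 × 10¹²)³
   = 2.323 × 10⁻¹⁰ m/s²

2.323 × 10⁻¹⁰ m/s²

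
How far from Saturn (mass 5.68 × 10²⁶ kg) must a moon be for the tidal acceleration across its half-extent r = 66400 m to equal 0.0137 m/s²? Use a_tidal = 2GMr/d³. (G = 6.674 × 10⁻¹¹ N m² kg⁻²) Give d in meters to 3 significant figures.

2GMr/d³ = a_tidal  ⇒  d = (2GMr / a_tidal)^(1/3)
d = (2 × 6.674×10⁻¹¹ × (5.68 × 10²⁶) × (66400) / (0.0137))^(1/3)
  = 7.16 × 10⁷ m

7.16 × 10⁷ m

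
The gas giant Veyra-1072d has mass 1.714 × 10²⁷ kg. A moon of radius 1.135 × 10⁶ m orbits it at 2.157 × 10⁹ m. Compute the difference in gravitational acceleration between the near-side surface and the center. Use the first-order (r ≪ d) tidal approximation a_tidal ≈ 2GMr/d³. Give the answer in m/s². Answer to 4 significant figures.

2.587 × 10⁻⁵ m/s²

Since r ≪ d, expand the inverse-square field across one radius to get the leading 2GMr/d³ term.
Δg = 2GMr/d³
   = 2 × (6.674 × 10⁻¹¹) × (1.714 × 10²⁷) × (1.135 × 10⁶) / (2.157 × 10⁹)³
   = 2.587 × 10⁻⁵ m/s²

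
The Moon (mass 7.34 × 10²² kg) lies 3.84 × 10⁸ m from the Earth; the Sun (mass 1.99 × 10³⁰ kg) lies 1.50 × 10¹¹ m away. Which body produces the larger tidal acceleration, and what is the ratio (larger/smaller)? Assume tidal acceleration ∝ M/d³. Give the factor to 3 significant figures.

The Moon, by a factor of ≈ 2.20

Tidal acceleration ∝ M/d³, so compare M/d³ for each.
The Moon: (7.34 × 10²²) / (3.84 × 10⁸)³ = 1.296 × 10⁻³
The Sun: (1.99 × 10³⁰) / (1.50 × 10¹¹)³ = 5.896 × 10⁻⁴
Ratio (larger/smaller) = 2.20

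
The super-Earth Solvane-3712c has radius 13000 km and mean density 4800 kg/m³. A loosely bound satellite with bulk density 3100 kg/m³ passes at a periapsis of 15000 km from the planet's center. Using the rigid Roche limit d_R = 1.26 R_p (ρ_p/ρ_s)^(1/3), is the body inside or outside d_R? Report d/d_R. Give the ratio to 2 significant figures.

inside; d/d_R ≈ 0.79

d_R = 1.26 × (13000 km) × (4800/3100)^(1/3) = 18950 km
d/d_R = (15000) / (18950) = 0.79
Since d/d_R < 1, the body is inside the Roche limit.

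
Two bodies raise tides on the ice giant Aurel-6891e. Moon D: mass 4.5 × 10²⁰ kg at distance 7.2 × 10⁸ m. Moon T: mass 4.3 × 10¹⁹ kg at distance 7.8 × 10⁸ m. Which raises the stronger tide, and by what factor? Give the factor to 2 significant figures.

Compare M/d³ for the two perturbers:
Moon D: (4.5 × 10²⁰) / (7.2 × 10⁸)³ = 1.206 × 10⁻⁶
Moon T: (4.3 × 10¹⁹) / (7.8 × 10⁸)³ = 9.061 × 10⁻⁸
Ratio (larger/smaller) = 13

Moon D, by a factor of ≈ 13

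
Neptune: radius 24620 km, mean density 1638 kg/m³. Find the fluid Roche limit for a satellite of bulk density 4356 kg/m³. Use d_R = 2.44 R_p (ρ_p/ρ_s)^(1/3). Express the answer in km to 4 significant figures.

43360 km

d_R = 2.44 × 24620 km × (1638/4356)^(1/3)
    = 43360 km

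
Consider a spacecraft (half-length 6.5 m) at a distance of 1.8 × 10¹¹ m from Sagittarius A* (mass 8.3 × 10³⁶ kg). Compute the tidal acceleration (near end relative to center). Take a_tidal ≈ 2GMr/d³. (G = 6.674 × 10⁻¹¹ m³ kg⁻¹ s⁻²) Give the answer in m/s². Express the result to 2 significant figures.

Δa = 2GMr/d³
   = 2 × (6.674 × 10⁻¹¹) × (8.3 × 10³⁶) × (6.5) / (1.8 × 10¹¹)³
   = 1.2 × 10⁻⁶ m/s²

1.2 × 10⁻⁶ m/s²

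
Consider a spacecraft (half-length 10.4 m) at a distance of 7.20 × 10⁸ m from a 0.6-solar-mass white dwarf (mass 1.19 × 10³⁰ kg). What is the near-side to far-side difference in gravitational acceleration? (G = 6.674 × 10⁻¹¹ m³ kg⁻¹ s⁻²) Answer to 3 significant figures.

Δg = 4GMr/d³
   = 4 × (6.674 × 10⁻¹¹) × (1.19 × 10³⁰) × (10.4) / (7.20 × 10⁸)³
   = 8.85 × 10⁻⁶ m/s²

8.85 × 10⁻⁶ m/s²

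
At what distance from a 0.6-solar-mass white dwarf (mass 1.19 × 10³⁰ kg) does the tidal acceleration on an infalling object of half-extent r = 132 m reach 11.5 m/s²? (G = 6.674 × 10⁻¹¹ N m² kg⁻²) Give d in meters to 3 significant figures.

1.22 × 10⁷ m

2GMr/d³ = a_tidal  ⇒  d = (2GMr / a_tidal)^(1/3)
d = (2 × 6.674×10⁻¹¹ × (1.19 × 10³⁰) × (132) / (11.5))^(1/3)
  = 1.22 × 10⁷ m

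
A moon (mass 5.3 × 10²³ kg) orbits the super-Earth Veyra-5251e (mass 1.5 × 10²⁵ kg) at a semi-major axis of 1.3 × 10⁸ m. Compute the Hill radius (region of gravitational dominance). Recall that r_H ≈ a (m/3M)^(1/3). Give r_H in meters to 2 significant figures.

3.0 × 10⁷ m

r_H ≈ a (m/3M)^(1/3)
    = (1.3 × 10⁸) × (5.3 × 10²³ / (3 × 1.5 × 10²⁵))^(1/3)
    = 3.0 × 10⁷ m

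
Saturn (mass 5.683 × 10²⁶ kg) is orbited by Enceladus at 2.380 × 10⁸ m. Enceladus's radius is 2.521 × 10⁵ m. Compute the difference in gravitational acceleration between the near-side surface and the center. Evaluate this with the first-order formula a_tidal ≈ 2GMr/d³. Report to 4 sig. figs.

1.419 × 10⁻³ m/s²

Δg = 2GMr/d³
   = 2 × (6.674 × 10⁻¹¹) × (5.683 × 10²⁶) × (2.521 × 10⁵) / (2.380 × 10⁸)³
   = 1.419 × 10⁻³ m/s²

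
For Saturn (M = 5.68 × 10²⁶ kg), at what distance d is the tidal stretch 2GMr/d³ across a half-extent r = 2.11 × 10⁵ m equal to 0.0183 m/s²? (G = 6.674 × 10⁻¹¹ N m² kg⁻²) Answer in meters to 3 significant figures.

2GMr/d³ = a_tidal  ⇒  d = (2GMr / a_tidal)^(1/3)
d = (2 × 6.674×10⁻¹¹ × (5.68 × 10²⁶) × (2.11 × 10⁵) / (0.0183))^(1/3)
  = 9.56 × 10⁷ m

9.56 × 10⁷ m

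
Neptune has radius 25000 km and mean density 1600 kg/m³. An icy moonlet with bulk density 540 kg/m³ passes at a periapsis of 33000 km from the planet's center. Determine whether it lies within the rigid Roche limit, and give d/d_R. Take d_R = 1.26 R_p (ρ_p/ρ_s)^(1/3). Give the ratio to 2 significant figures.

d_R = 1.26 × (25000 km) × (1600/540)^(1/3) = 45240 km
d/d_R = (33000) / (45240) = 0.73
Since d/d_R < 1, the body is inside the Roche limit.

inside; d/d_R ≈ 0.73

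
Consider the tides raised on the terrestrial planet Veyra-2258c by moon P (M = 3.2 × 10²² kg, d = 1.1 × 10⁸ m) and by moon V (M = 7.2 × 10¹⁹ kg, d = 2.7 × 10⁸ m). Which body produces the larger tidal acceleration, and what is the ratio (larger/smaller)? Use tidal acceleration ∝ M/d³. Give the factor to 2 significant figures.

Moon P, by a factor of ≈ 6600

The tide-raising term goes as M/d³ (the gradient of a 1/d² field).
Moon P: (3.2 × 10²²) / (1.1 × 10⁸)³ = 2.404 × 10⁻²
Moon V: (7.2 × 10¹⁹) / (2.7 × 10⁸)³ = 3.658 × 10⁻⁶
Ratio (larger/smaller) = 6600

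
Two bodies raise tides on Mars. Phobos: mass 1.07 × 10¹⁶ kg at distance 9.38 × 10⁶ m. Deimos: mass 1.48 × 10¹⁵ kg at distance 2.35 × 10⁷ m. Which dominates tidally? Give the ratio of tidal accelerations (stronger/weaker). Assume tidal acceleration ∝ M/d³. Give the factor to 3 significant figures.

Phobos, by a factor of ≈ 114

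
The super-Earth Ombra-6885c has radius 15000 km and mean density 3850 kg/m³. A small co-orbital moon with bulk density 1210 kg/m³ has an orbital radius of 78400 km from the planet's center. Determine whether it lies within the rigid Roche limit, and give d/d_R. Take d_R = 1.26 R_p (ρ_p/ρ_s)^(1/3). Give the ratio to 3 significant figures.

d_R = 1.26 × (15000 km) × (3850/1210)^(1/3) = 27800 km
d/d_R = (78400) / (27800) = 2.82
Since d/d_R > 1, the body is outside the Roche limit.

outside; d/d_R ≈ 2.82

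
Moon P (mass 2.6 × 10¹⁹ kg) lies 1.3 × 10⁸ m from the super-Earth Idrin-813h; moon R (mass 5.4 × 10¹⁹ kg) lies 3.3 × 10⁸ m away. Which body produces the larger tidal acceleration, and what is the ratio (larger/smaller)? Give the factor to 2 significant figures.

Moon P, by a factor of ≈ 7.9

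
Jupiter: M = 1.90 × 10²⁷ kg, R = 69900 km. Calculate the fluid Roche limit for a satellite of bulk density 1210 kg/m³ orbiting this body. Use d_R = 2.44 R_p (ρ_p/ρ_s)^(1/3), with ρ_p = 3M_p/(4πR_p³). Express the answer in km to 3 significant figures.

1.76 × 10⁵ km

ρ_p = 3M_p/(4πR_p³) = 3 × (1.90 × 10²⁷) / (4π × (6.99 × 10⁷ m)³) = 1330 kg/m³
d_R = 2.44 × 69900 km × (1330/1210)^(1/3)
    = 1.76 × 10⁵ km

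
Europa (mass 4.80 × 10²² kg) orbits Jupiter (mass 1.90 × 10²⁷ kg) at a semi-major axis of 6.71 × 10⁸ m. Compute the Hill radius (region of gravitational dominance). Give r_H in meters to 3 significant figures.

1.37 × 10⁷ m

r_H ≈ a (m/3M)^(1/3)
    = (6.71 × 10⁸) × (4.80 × 10²² / (3 × 1.90 × 10²⁷))^(1/3)
    = 1.37 × 10⁷ m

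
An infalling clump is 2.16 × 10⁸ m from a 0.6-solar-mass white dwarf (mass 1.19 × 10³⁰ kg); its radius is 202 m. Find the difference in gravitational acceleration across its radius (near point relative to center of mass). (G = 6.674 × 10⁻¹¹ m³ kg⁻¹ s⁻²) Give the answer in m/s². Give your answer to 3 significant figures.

3.18 × 10⁻³ m/s²

Δg = 2GMr/d³
   = 2 × (6.674 × 10⁻¹¹) × (1.19 × 10³⁰) × (202) / (2.16 × 10⁸)³
   = 3.18 × 10⁻³ m/s²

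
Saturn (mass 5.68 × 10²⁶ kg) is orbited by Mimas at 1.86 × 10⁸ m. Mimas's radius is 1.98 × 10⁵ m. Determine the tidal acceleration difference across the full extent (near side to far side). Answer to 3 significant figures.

4.67 × 10⁻³ m/s²

a_tidal = 4GMr/d³
        = 4 × (6.674 × 10⁻¹¹) × (5.68 × 10²⁶) × (1.98 × 10⁵) / (1.86 × 10⁸)³
        = 4.67 × 10⁻³ m/s²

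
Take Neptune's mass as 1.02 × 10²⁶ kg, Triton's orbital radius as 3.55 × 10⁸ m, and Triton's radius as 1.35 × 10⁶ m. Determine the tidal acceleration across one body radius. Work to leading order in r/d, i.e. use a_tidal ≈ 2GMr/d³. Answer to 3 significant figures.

4.11 × 10⁻⁴ m/s²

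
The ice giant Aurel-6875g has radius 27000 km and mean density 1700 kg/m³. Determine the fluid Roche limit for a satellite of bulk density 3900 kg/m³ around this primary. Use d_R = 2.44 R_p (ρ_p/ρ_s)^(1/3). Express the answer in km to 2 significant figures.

50000 km

d_R = 2.44 × 27000 km × (1700/3900)^(1/3)
    = 50000 km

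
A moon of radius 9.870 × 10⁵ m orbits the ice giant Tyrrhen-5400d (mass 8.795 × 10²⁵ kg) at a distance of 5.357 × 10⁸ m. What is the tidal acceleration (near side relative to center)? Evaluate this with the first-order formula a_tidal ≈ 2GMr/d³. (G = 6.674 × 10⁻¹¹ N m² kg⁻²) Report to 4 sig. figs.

7.537 × 10⁻⁵ m/s²

Δg = 2GMr/d³
   = 2 × (6.674 × 10⁻¹¹) × (8.795 × 10²⁵) × (9.870 × 10⁵) / (5.357 × 10⁸)³
   = 7.537 × 10⁻⁵ m/s²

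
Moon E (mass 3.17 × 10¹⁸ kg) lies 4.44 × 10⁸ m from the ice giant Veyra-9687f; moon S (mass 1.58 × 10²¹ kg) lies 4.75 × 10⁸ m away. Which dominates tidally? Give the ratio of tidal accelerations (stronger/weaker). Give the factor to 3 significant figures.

Moon S, by a factor of ≈ 407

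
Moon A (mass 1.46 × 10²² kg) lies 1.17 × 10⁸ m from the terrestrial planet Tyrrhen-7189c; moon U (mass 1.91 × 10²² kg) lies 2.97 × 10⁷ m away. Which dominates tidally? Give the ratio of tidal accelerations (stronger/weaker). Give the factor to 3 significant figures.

Moon U, by a factor of ≈ 80.0

Tidal acceleration ∝ M/d³, so compare M/d³ for each.
Moon A: (1.46 × 10²²) / (1.17 × 10⁸)³ = 9.116 × 10⁻³
Moon U: (1.91 × 10²²) / (2.97 × 10⁷)³ = 7.291 × 10⁻¹
Ratio (larger/smaller) = 80.0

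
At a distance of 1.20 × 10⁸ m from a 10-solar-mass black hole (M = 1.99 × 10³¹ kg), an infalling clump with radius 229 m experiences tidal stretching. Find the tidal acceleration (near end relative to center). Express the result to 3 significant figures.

3.52 × 10⁻¹ m/s²

Since r ≪ d, expand the inverse-square field across one radius to get the leading 2GMr/d³ term.
a_tidal = 2GMr/d³
        = 2 × (6.674 × 10⁻¹¹) × (1.99 × 10³¹) × (229) / (1.20 × 10⁸)³
        = 3.52 × 10⁻¹ m/s²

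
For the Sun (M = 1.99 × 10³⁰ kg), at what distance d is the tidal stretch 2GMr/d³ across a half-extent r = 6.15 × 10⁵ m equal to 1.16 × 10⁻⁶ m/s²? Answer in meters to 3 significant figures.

2GMr/d³ = a_tidal  ⇒  d = (2GMr / a_tidal)^(1/3)
d = (2 × 6.674×10⁻¹¹ × (1.99 × 10³⁰) × (6.15 × 10⁵) / (1.16 × 10⁻⁶))^(1/3)
  = 5.20 × 10¹⁰ m

5.20 × 10¹⁰ m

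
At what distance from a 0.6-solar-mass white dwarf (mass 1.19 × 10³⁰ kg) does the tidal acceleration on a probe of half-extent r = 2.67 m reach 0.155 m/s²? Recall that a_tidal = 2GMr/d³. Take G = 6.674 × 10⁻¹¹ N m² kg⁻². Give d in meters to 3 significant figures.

2GMr/d³ = a_tidal  ⇒  d = (2GMr / a_tidal)^(1/3)
d = (2 × 6.674×10⁻¹¹ × (1.19 × 10³⁰) × (2.67) / (0.155))^(1/3)
  = 1.40 × 10⁷ m

1.40 × 10⁷ m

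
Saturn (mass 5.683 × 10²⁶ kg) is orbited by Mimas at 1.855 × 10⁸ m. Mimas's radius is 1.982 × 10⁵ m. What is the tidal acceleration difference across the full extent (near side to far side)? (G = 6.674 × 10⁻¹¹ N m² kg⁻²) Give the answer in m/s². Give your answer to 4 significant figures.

4.711 × 10⁻³ m/s²

Differencing GM/(d−r)² and GM/(d+r)² to first order in r/d gives 4GMr/d³.
Δa = 4GMr/d³
   = 4 × (6.674 × 10⁻¹¹) × (5.683 × 10²⁶) × (1.982 × 10⁵) / (1.855 × 10⁸)³
   = 4.711 × 10⁻³ m/s²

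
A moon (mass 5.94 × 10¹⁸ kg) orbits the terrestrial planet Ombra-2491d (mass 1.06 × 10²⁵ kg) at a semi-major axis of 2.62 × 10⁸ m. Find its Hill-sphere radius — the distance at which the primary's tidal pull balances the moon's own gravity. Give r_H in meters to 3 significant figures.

1.50 × 10⁶ m

r_H ≈ a (m/3M)^(1/3)
    = (2.62 × 10⁸) × (5.94 × 10¹⁸ / (3 × 1.06 × 10²⁵))^(1/3)
    = 1.50 × 10⁶ m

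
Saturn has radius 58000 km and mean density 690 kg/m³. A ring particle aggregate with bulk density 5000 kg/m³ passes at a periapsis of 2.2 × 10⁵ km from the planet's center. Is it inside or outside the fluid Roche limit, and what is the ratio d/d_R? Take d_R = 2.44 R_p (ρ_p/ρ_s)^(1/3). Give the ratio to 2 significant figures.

d_R = 2.44 × (58000 km) × (690/5000)^(1/3) = 73130 km
d/d_R = (2.2 × 10⁵) / (73130) = 3.0
Since d/d_R > 1, the body is outside the Roche limit.

outside; d/d_R ≈ 3.0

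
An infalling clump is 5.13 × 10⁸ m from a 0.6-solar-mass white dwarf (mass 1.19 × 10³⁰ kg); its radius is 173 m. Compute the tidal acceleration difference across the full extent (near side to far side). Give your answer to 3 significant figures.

The field gradient is 2GM/d³; across the full diameter 2r the difference is 4GMr/d³.
Δa = 4GMr/d³
   = 4 × (6.674 × 10⁻¹¹) × (1.19 × 10³⁰) × (173) / (5.13 × 10⁸)³
   = 4.07 × 10⁻⁴ m/s²

4.07 × 10⁻⁴ m/s²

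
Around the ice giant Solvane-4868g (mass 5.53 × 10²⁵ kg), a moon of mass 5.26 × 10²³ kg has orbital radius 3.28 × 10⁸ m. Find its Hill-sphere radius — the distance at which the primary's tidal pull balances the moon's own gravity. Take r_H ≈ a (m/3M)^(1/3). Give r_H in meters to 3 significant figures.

r_H ≈ a (m/3M)^(1/3)
    = (3.28 × 10⁸) × (5.26 × 10²³ / (3 × 5.53 × 10²⁵))^(1/3)
    = 4.82 × 10⁷ m

4.82 × 10⁷ m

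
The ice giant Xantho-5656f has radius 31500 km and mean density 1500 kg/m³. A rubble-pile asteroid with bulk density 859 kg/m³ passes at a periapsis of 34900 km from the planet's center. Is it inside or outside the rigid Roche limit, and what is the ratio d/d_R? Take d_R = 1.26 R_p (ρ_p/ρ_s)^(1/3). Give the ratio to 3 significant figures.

d_R = 1.26 × (31500 km) × (1500/859)^(1/3) = 47790 km
d/d_R = (34900) / (47790) = 0.730
Since d/d_R < 1, the body is inside the Roche limit.

inside; d/d_R ≈ 0.730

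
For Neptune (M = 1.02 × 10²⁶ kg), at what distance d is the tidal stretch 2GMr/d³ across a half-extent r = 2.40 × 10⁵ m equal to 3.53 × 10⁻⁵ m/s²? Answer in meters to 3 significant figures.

2GMr/d³ = a_tidal  ⇒  d = (2GMr / a_tidal)^(1/3)
d = (2 × 6.674×10⁻¹¹ × (1.02 × 10²⁶) × (2.40 × 10⁵) / (3.53 × 10⁻⁵))^(1/3)
  = 4.52 × 10⁸ m

4.52 × 10⁸ m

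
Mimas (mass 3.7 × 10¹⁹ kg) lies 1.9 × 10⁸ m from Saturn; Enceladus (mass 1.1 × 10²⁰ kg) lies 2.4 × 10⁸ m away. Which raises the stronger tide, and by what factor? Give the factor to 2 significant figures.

Tidal stretch scales as M/d³; compute that for each body.
Mimas: (3.7 × 10¹⁹) / (1.9 × 10⁸)³ = 5.394 × 10⁻⁶
Enceladus: (1.1 × 10²⁰) / (2.4 × 10⁸)³ = 7.957 × 10⁻⁶
Ratio (larger/smaller) = 1.5

Enceladus, by a factor of ≈ 1.5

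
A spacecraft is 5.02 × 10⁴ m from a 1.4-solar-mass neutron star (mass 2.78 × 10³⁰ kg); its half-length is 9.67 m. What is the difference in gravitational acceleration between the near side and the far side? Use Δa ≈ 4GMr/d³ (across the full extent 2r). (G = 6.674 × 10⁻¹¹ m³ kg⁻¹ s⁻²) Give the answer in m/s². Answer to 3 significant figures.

Δg = 4GMr/d³
   = 4 × (6.674 × 10⁻¹¹) × (2.78 × 10³⁰) × (9.67) / (5.02 × 10⁴)³
   = 5.67 × 10⁷ m/s²

5.67 × 10⁷ m/s²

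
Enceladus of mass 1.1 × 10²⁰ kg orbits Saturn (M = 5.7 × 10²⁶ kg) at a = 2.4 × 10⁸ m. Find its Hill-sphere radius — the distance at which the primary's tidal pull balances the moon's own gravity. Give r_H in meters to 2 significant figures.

r_H ≈ a (m/3M)^(1/3)
    = (2.4 × 10⁸) × (1.1 × 10²⁰ / (3 × 5.7 × 10²⁶))^(1/3)
    = 9.6 × 10⁵ m

9.6 × 10⁵ m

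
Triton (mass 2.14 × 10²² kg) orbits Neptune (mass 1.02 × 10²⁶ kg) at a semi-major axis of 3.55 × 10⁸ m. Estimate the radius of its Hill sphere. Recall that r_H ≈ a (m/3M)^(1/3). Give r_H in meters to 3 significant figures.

r_H ≈ a (m/3M)^(1/3)
    = (3.55 × 10⁸) × (2.14 × 10²² / (3 × 1.02 × 10²⁶))^(1/3)
    = 1.46 × 10⁷ m

1.46 × 10⁷ m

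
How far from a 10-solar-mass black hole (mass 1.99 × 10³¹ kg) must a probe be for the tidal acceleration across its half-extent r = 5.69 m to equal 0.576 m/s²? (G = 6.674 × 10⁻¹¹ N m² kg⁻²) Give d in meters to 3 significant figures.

2GMr/d³ = a_tidal  ⇒  d = (2GMr / a_tidal)^(1/3)
d = (2 × 6.674×10⁻¹¹ × (1.99 × 10³¹) × (5.69) / (0.576))^(1/3)
  = 2.97 × 10⁷ m

2.97 × 10⁷ m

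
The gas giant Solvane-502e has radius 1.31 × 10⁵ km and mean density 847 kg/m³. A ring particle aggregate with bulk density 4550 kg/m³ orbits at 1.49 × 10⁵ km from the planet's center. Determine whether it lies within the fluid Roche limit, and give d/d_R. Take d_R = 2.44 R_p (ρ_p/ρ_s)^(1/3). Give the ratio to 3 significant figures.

d_R = 2.44 × (1.31 × 10⁵ km) × (847/4550)^(1/3) = 1.825 × 10⁵ km
d/d_R = (1.49 × 10⁵) / (1.825 × 10⁵) = 0.816
Since d/d_R < 1, the body is inside the Roche limit.

inside; d/d_R ≈ 0.816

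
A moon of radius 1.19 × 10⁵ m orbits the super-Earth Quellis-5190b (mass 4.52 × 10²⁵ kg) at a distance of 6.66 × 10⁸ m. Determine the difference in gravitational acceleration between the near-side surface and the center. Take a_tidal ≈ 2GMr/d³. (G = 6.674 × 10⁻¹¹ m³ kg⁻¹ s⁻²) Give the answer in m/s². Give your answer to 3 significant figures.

2.43 × 10⁻⁶ m/s²

Δa = 2GMr/d³
   = 2 × (6.674 × 10⁻¹¹) × (4.52 × 10²⁵) × (1.19 × 10⁵) / (6.66 × 10⁸)³
   = 2.43 × 10⁻⁶ m/s²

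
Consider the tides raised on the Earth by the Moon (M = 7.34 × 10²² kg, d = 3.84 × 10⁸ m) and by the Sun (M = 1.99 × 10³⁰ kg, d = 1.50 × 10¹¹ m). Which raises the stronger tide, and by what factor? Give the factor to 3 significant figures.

Tidal stretch scales as M/d³; compute that for each body.
The Moon: (7.34 × 10²²) / (3.84 × 10⁸)³ = 1.296 × 10⁻³
The Sun: (1.99 × 10³⁰) / (1.50 × 10¹¹)³ = 5.896 × 10⁻⁴
Ratio (larger/smaller) = 2.20

The Moon, by a factor of ≈ 2.20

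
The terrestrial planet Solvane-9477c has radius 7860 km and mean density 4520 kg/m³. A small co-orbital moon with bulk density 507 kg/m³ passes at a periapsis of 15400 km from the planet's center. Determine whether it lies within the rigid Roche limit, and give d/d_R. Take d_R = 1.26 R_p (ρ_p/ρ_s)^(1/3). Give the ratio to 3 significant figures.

inside; d/d_R ≈ 0.750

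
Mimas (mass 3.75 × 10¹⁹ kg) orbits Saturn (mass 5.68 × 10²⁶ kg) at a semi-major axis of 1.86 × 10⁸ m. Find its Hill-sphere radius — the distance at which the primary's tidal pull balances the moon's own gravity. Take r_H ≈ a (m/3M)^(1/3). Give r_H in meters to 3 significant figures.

5.21 × 10⁵ m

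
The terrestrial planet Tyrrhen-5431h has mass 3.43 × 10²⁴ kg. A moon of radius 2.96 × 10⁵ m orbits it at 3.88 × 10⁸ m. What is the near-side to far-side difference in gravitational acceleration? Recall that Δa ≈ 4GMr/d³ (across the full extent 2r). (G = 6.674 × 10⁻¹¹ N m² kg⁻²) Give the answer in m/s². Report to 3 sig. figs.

The field gradient is 2GM/d³; across the full diameter 2r the difference is 4GMr/d³.
Δg = 4GMr/d³
   = 4 × (6.674 × 10⁻¹¹) × (3.43 × 10²⁴) × (2.96 × 10⁵) / (3.88 × 10⁸)³
   = 4.64 × 10⁻⁶ m/s²

4.64 × 10⁻⁶ m/s²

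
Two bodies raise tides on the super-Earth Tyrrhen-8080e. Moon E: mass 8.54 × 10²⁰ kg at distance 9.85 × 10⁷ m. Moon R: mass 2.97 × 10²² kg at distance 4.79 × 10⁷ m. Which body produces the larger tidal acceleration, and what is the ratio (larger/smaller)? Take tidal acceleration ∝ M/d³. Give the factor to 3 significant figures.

The tide-raising term goes as M/d³ (the gradient of a 1/d² field).
Moon E: (8.54 × 10²⁰) / (9.85 × 10⁷)³ = 8.936 × 10⁻⁴
Moon R: (2.97 × 10²²) / (4.79 × 10⁷)³ = 2.702 × 10⁻¹
Ratio (larger/smaller) = 302

Moon R, by a factor of ≈ 302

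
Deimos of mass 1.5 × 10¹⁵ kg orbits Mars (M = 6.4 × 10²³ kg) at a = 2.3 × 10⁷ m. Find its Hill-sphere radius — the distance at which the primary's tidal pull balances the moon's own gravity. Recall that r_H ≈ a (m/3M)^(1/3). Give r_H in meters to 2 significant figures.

2.1 × 10⁴ m

r_H ≈ a (m/3M)^(1/3)
    = (2.3 × 10⁷) × (1.5 × 10¹⁵ / (3 × 6.4 × 10²³))^(1/3)
    = 2.1 × 10⁴ m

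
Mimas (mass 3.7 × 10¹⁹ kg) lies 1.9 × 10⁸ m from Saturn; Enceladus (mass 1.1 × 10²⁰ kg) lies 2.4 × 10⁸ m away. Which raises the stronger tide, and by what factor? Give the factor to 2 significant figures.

The tide-raising term goes as M/d³ (the gradient of a 1/d² field).
Mimas: (3.7 × 10¹⁹) / (1.9 × 10⁸)³ = 5.394 × 10⁻⁶
Enceladus: (1.1 × 10²⁰) / (2.4 × 10⁸)³ = 7.957 × 10⁻⁶
Ratio (larger/smaller) = 1.5

Enceladus, by a factor of ≈ 1.5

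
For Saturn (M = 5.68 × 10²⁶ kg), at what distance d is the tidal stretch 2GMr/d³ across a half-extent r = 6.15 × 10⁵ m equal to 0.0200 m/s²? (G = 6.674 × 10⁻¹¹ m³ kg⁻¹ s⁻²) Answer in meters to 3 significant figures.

1.33 × 10⁸ m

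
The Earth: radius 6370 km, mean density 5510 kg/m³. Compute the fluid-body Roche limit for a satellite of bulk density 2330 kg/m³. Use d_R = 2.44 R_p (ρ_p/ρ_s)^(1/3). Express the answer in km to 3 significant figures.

20700 km

d_R = 2.44 × 6370 km × (5510/2330)^(1/3)
    = 20700 km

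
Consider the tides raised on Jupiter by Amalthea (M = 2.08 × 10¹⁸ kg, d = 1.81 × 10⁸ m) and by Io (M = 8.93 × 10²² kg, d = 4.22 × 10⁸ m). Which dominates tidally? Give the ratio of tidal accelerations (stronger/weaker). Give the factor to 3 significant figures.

The tide-raising term goes as M/d³ (the gradient of a 1/d² field).
Amalthea: (2.08 × 10¹⁸) / (1.81 × 10⁸)³ = 3.508 × 10⁻⁷
Io: (8.93 × 10²²) / (4.22 × 10⁸)³ = 1.188 × 10⁻³
Ratio (larger/smaller) = 3390

Io, by a factor of ≈ 3390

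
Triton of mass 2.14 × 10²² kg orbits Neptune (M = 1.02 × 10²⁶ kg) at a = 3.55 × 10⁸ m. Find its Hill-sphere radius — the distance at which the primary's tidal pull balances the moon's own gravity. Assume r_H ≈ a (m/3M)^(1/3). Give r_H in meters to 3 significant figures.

1.46 × 10⁷ m

r_H ≈ a (m/3M)^(1/3)
    = (3.55 × 10⁸) × (2.14 × 10²² / (3 × 1.02 × 10²⁶))^(1/3)
    = 1.46 × 10⁷ m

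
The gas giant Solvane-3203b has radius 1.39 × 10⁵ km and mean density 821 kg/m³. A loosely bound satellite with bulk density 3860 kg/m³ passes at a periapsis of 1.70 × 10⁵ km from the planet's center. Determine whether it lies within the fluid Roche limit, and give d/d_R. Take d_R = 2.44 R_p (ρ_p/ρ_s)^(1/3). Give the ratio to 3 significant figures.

d_R = 2.44 × (1.39 × 10⁵ km) × (821/3860)^(1/3) = 2.025 × 10⁵ km
d/d_R = (1.70 × 10⁵) / (2.025 × 10⁵) = 0.840
Since d/d_R < 1, the body is inside the Roche limit.

inside; d/d_R ≈ 0.840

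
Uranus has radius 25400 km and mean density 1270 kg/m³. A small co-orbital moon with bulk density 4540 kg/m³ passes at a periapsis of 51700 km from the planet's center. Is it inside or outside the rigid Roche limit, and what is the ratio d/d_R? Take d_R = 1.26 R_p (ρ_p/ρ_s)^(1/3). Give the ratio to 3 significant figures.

outside; d/d_R ≈ 2.47

d_R = 1.26 × (25400 km) × (1270/4540)^(1/3) = 20930 km
d/d_R = (51700) / (20930) = 2.47
Since d/d_R > 1, the body is outside the Roche limit.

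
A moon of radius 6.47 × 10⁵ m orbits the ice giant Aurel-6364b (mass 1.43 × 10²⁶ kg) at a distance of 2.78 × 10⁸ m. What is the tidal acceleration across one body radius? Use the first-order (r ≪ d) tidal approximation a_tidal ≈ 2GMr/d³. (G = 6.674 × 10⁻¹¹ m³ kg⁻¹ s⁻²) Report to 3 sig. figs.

5.75 × 10⁻⁴ m/s²

Since r ≪ d, expand the inverse-square field across one radius to get the leading 2GMr/d³ term.
a_tidal = 2GMr/d³
        = 2 × (6.674 × 10⁻¹¹) × (1.43 × 10²⁶) × (6.47 × 10⁵) / (2.78 × 10⁸)³
        = 5.75 × 10⁻⁴ m/s²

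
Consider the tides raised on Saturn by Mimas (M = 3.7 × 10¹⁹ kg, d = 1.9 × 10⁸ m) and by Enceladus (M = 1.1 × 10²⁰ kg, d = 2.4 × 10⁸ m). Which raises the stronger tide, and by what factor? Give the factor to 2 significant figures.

Enceladus, by a factor of ≈ 1.5

Tidal acceleration ∝ M/d³, so compare M/d³ for each.
Mimas: (3.7 × 10¹⁹) / (1.9 × 10⁸)³ = 5.394 × 10⁻⁶
Enceladus: (1.1 × 10²⁰) / (2.4 × 10⁸)³ = 7.957 × 10⁻⁶
Ratio (larger/smaller) = 1.5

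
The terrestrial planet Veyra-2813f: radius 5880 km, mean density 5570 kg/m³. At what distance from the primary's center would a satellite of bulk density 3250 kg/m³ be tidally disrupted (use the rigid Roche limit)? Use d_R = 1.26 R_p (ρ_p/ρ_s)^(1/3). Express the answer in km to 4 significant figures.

8866 km

d_R = 1.26 × 5880 km × (5570/3250)^(1/3)
    = 8866 km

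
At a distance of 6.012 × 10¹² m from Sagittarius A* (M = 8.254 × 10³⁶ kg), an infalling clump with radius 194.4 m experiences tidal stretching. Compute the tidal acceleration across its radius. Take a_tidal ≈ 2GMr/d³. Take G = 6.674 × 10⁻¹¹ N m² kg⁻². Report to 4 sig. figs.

9.856 × 10⁻¹⁰ m/s²

Δg = 2GMr/d³
   = 2 × (6.674 × 10⁻¹¹) × (8.254 × 10³⁶) × (194.4) / (6.012 × 10¹²)³
   = 9.856 × 10⁻¹⁰ m/s²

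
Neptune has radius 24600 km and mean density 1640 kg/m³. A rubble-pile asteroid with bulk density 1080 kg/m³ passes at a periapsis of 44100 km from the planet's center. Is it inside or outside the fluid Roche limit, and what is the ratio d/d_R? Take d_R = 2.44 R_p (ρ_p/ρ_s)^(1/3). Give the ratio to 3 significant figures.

inside; d/d_R ≈ 0.639

d_R = 2.44 × (24600 km) × (1640/1080)^(1/3) = 68990 km
d/d_R = (44100) / (68990) = 0.639
Since d/d_R < 1, the body is inside the Roche limit.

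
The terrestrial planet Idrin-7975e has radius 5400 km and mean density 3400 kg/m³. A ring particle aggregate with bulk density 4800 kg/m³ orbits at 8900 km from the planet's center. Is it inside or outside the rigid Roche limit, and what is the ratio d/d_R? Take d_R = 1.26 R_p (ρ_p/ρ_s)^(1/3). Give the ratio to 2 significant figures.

d_R = 1.26 × (5400 km) × (3400/4800)^(1/3) = 6065 km
d/d_R = (8900) / (6065) = 1.5
Since d/d_R > 1, the body is outside the Roche limit.

outside; d/d_R ≈ 1.5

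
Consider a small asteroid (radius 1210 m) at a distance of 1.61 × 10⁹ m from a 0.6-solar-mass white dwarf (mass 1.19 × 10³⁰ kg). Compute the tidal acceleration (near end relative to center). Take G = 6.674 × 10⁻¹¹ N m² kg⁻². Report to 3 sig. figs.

Δg = 2GMr/d³
   = 2 × (6.674 × 10⁻¹¹) × (1.19 × 10³⁰) × (1210) / (1.61 × 10⁹)³
   = 4.61 × 10⁻⁵ m/s²

4.61 × 10⁻⁵ m/s²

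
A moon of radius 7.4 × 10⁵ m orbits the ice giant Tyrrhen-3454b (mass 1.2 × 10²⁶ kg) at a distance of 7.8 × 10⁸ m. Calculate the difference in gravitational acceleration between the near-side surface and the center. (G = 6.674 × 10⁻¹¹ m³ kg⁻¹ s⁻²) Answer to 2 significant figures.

2.5 × 10⁻⁵ m/s²

Δg = 2GMr/d³
   = 2 × (6.674 × 10⁻¹¹) × (1.2 × 10²⁶) × (7.4 × 10⁵) / (7.8 × 10⁸)³
   = 2.5 × 10⁻⁵ m/s²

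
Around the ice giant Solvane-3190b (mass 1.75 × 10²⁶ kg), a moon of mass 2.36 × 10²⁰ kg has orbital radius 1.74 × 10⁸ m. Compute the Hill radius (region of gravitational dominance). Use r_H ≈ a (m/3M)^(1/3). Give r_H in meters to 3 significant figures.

1.33 × 10⁶ m

r_H ≈ a (m/3M)^(1/3)
    = (1.74 × 10⁸) × (2.36 × 10²⁰ / (3 × 1.75 × 10²⁶))^(1/3)
    = 1.33 × 10⁶ m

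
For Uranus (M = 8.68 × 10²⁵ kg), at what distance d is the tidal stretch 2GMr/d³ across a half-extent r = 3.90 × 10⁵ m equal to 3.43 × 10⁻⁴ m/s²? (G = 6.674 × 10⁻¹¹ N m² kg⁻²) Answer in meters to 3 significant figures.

2.36 × 10⁸ m

2GMr/d³ = a_tidal  ⇒  d = (2GMr / a_tidal)^(1/3)
d = (2 × 6.674×10⁻¹¹ × (8.68 × 10²⁵) × (3.90 × 10⁵) / (3.43 × 10⁻⁴))^(1/3)
  = 2.36 × 10⁸ m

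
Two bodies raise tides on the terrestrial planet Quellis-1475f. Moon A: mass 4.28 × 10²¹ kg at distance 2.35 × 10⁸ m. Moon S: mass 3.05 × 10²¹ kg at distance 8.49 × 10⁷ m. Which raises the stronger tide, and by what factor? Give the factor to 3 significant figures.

Tidal stretch scales as M/d³; compute that for each body.
Moon A: (4.28 × 10²¹) / (2.35 × 10⁸)³ = 3.298 × 10⁻⁴
Moon S: (3.05 × 10²¹) / (8.49 × 10⁷)³ = 4.984 × 10⁻³
Ratio (larger/smaller) = 15.1

Moon S, by a factor of ≈ 15.1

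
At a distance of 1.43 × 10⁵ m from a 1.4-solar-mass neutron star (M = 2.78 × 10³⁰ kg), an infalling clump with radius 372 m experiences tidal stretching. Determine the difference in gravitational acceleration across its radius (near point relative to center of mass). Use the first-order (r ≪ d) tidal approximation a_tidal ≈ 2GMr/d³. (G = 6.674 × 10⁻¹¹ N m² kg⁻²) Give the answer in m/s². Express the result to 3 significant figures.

a_tidal = 2GMr/d³
        = 2 × (6.674 × 10⁻¹¹) × (2.78 × 10³⁰) × (372) / (1.43 × 10⁵)³
        = 4.72 × 10⁷ m/s²

4.72 × 10⁷ m/s²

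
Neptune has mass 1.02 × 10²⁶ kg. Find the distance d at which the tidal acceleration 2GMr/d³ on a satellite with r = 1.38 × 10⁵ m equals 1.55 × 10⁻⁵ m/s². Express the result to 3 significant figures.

4.95 × 10⁸ m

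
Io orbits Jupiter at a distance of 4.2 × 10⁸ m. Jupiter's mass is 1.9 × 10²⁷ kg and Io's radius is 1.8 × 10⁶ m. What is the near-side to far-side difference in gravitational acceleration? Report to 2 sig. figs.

1.2 × 10⁻² m/s²

a_tidal = 4GMr/d³
        = 4 × (6.674 × 10⁻¹¹) × (1.9 × 10²⁷) × (1.8 × 10⁶) / (4.2 × 10⁸)³
        = 1.2 × 10⁻² m/s²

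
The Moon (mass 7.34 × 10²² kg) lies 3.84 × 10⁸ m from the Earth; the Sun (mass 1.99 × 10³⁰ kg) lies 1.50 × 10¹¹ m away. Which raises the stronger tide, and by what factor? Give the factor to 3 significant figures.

The Moon, by a factor of ≈ 2.20

Compare M/d³ for the two perturbers:
The Moon: (7.34 × 10²²) / (3.84 × 10⁸)³ = 1.296 × 10⁻³
The Sun: (1.99 × 10³⁰) / (1.50 × 10¹¹)³ = 5.896 × 10⁻⁴
Ratio (larger/smaller) = 2.20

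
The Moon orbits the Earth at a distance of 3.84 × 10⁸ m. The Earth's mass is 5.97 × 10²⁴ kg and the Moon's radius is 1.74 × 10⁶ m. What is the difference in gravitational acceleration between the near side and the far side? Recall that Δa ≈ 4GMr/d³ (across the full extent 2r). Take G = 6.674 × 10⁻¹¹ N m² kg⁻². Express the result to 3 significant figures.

4.90 × 10⁻⁵ m/s²

Δg = 4GMr/d³
   = 4 × (6.674 × 10⁻¹¹) × (5.97 × 10²⁴) × (1.74 × 10⁶) / (3.84 × 10⁸)³
   = 4.90 × 10⁻⁵ m/s²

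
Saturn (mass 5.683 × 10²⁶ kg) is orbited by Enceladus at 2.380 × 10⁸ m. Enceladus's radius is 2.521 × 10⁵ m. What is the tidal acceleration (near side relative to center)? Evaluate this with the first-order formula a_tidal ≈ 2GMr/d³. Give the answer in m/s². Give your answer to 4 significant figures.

1.419 × 10⁻³ m/s²

a_tidal = 2GMr/d³
        = 2 × (6.674 × 10⁻¹¹) × (5.683 × 10²⁶) × (2.521 × 10⁵) / (2.380 × 10⁸)³
        = 1.419 × 10⁻³ m/s²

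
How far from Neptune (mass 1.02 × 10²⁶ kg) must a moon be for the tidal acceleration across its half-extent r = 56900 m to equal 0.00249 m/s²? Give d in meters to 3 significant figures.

6.78 × 10⁷ m

2GMr/d³ = a_tidal  ⇒  d = (2GMr / a_tidal)^(1/3)
d = (2 × 6.674×10⁻¹¹ × (1.02 × 10²⁶) × (56900) / (0.00249))^(1/3)
  = 6.78 × 10⁷ m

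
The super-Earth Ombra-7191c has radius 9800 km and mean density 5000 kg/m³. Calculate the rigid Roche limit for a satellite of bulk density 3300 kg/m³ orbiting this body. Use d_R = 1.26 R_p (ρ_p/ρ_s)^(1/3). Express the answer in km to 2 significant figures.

d_R = 1.26 × 9800 km × (5000/3300)^(1/3)
    = 14000 km

14000 km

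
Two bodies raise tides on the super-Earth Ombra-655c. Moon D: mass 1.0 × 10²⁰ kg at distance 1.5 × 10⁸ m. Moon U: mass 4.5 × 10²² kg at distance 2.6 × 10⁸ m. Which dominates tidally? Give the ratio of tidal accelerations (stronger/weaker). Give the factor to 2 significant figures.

Moon U, by a factor of ≈ 86

The tide-raising term goes as M/d³ (the gradient of a 1/d² field).
Moon D: (1.0 × 10²⁰) / (1.5 × 10⁸)³ = 2.963 × 10⁻⁵
Moon U: (4.5 × 10²²) / (2.6 × 10⁸)³ = 2.560 × 10⁻³
Ratio (larger/smaller) = 86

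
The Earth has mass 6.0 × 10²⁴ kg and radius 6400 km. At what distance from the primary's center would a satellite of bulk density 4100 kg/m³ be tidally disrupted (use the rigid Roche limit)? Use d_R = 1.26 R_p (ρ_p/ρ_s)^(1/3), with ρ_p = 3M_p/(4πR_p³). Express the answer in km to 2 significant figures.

8900 km

ρ_p = 3M_p/(4πR_p³) = 3 × (6.0 × 10²⁴) / (4π × (6.4 × 10⁶ m)³) = 5500 kg/m³
d_R = 1.26 × 6400 km × (5500/4100)^(1/3)
    = 8900 km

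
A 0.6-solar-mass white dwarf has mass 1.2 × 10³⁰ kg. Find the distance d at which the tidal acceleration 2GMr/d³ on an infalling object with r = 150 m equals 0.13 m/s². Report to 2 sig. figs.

2GMr/d³ = a_tidal  ⇒  d = (2GMr / a_tidal)^(1/3)
d = (2 × 6.674×10⁻¹¹ × (1.2 × 10³⁰) × (150) / (0.13))^(1/3)
  = 5.7 × 10⁷ m

5.7 × 10⁷ m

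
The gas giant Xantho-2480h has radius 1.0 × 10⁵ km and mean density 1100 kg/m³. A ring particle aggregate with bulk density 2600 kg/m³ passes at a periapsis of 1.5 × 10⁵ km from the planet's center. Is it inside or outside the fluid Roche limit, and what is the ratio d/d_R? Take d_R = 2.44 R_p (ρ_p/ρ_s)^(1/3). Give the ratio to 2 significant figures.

inside; d/d_R ≈ 0.82

d_R = 2.44 × (1.0 × 10⁵ km) × (1100/2600)^(1/3) = 1.832 × 10⁵ km
d/d_R = (1.5 × 10⁵) / (1.832 × 10⁵) = 0.82
Since d/d_R < 1, the body is inside the Roche limit.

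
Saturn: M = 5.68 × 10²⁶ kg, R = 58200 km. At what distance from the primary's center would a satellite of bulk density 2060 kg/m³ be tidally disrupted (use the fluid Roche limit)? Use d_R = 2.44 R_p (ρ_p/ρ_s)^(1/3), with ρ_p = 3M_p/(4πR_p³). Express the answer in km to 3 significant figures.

98500 km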